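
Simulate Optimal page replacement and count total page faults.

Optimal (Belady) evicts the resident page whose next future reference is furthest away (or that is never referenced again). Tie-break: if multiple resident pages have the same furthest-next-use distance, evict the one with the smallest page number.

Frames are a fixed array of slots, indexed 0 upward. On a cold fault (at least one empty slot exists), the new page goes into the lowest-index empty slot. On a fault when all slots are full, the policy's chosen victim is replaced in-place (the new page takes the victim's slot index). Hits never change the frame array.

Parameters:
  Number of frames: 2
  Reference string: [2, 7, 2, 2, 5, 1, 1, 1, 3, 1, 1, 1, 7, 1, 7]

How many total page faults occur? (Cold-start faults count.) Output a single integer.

Answer: 6

Derivation:
Step 0: ref 2 → FAULT, frames=[2,-]
Step 1: ref 7 → FAULT, frames=[2,7]
Step 2: ref 2 → HIT, frames=[2,7]
Step 3: ref 2 → HIT, frames=[2,7]
Step 4: ref 5 → FAULT (evict 2), frames=[5,7]
Step 5: ref 1 → FAULT (evict 5), frames=[1,7]
Step 6: ref 1 → HIT, frames=[1,7]
Step 7: ref 1 → HIT, frames=[1,7]
Step 8: ref 3 → FAULT (evict 7), frames=[1,3]
Step 9: ref 1 → HIT, frames=[1,3]
Step 10: ref 1 → HIT, frames=[1,3]
Step 11: ref 1 → HIT, frames=[1,3]
Step 12: ref 7 → FAULT (evict 3), frames=[1,7]
Step 13: ref 1 → HIT, frames=[1,7]
Step 14: ref 7 → HIT, frames=[1,7]
Total faults: 6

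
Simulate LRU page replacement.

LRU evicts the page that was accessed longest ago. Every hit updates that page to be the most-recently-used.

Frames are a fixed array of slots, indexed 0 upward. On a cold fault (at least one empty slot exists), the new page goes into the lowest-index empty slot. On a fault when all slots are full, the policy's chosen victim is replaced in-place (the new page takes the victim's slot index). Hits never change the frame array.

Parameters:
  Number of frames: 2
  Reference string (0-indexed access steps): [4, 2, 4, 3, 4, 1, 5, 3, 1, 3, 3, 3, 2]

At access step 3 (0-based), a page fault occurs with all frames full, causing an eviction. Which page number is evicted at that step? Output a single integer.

Step 0: ref 4 -> FAULT, frames=[4,-]
Step 1: ref 2 -> FAULT, frames=[4,2]
Step 2: ref 4 -> HIT, frames=[4,2]
Step 3: ref 3 -> FAULT, evict 2, frames=[4,3]
At step 3: evicted page 2

Answer: 2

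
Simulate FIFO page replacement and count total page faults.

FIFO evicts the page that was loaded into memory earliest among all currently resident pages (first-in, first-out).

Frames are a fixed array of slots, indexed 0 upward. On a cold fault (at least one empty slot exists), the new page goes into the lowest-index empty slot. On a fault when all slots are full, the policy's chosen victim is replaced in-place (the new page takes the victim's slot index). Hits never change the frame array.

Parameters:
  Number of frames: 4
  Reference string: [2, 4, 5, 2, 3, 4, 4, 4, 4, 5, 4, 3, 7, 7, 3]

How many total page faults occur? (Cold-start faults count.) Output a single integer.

Answer: 5

Derivation:
Step 0: ref 2 → FAULT, frames=[2,-,-,-]
Step 1: ref 4 → FAULT, frames=[2,4,-,-]
Step 2: ref 5 → FAULT, frames=[2,4,5,-]
Step 3: ref 2 → HIT, frames=[2,4,5,-]
Step 4: ref 3 → FAULT, frames=[2,4,5,3]
Step 5: ref 4 → HIT, frames=[2,4,5,3]
Step 6: ref 4 → HIT, frames=[2,4,5,3]
Step 7: ref 4 → HIT, frames=[2,4,5,3]
Step 8: ref 4 → HIT, frames=[2,4,5,3]
Step 9: ref 5 → HIT, frames=[2,4,5,3]
Step 10: ref 4 → HIT, frames=[2,4,5,3]
Step 11: ref 3 → HIT, frames=[2,4,5,3]
Step 12: ref 7 → FAULT (evict 2), frames=[7,4,5,3]
Step 13: ref 7 → HIT, frames=[7,4,5,3]
Step 14: ref 3 → HIT, frames=[7,4,5,3]
Total faults: 5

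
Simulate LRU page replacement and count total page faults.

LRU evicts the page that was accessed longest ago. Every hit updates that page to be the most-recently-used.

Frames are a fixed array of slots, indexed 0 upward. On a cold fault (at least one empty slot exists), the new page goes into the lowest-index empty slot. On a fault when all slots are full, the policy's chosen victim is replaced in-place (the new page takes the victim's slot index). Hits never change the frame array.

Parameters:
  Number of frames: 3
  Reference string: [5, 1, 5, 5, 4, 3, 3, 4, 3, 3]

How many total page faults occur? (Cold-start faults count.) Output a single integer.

Step 0: ref 5 → FAULT, frames=[5,-,-]
Step 1: ref 1 → FAULT, frames=[5,1,-]
Step 2: ref 5 → HIT, frames=[5,1,-]
Step 3: ref 5 → HIT, frames=[5,1,-]
Step 4: ref 4 → FAULT, frames=[5,1,4]
Step 5: ref 3 → FAULT (evict 1), frames=[5,3,4]
Step 6: ref 3 → HIT, frames=[5,3,4]
Step 7: ref 4 → HIT, frames=[5,3,4]
Step 8: ref 3 → HIT, frames=[5,3,4]
Step 9: ref 3 → HIT, frames=[5,3,4]
Total faults: 4

Answer: 4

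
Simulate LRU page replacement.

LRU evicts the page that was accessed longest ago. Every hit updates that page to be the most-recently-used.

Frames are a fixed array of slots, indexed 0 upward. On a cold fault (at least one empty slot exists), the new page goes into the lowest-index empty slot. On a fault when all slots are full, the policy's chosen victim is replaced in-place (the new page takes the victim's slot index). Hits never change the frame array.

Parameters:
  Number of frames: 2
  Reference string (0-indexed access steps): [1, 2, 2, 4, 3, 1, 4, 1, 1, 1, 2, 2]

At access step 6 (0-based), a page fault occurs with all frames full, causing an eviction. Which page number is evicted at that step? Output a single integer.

Answer: 3

Derivation:
Step 0: ref 1 -> FAULT, frames=[1,-]
Step 1: ref 2 -> FAULT, frames=[1,2]
Step 2: ref 2 -> HIT, frames=[1,2]
Step 3: ref 4 -> FAULT, evict 1, frames=[4,2]
Step 4: ref 3 -> FAULT, evict 2, frames=[4,3]
Step 5: ref 1 -> FAULT, evict 4, frames=[1,3]
Step 6: ref 4 -> FAULT, evict 3, frames=[1,4]
At step 6: evicted page 3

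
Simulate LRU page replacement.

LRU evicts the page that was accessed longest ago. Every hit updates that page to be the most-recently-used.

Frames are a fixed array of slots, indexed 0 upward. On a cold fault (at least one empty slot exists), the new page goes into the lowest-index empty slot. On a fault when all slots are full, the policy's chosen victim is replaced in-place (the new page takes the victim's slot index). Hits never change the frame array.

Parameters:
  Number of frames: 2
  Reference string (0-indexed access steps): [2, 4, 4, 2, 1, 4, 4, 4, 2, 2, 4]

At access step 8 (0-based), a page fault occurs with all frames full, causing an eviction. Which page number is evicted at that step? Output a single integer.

Step 0: ref 2 -> FAULT, frames=[2,-]
Step 1: ref 4 -> FAULT, frames=[2,4]
Step 2: ref 4 -> HIT, frames=[2,4]
Step 3: ref 2 -> HIT, frames=[2,4]
Step 4: ref 1 -> FAULT, evict 4, frames=[2,1]
Step 5: ref 4 -> FAULT, evict 2, frames=[4,1]
Step 6: ref 4 -> HIT, frames=[4,1]
Step 7: ref 4 -> HIT, frames=[4,1]
Step 8: ref 2 -> FAULT, evict 1, frames=[4,2]
At step 8: evicted page 1

Answer: 1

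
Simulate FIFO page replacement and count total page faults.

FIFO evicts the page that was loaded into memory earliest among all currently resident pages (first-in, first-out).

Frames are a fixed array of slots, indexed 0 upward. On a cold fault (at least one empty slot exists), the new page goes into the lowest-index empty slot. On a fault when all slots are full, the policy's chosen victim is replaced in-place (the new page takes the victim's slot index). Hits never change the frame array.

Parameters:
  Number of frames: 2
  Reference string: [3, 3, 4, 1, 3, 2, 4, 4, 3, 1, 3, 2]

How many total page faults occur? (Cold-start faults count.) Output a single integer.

Step 0: ref 3 → FAULT, frames=[3,-]
Step 1: ref 3 → HIT, frames=[3,-]
Step 2: ref 4 → FAULT, frames=[3,4]
Step 3: ref 1 → FAULT (evict 3), frames=[1,4]
Step 4: ref 3 → FAULT (evict 4), frames=[1,3]
Step 5: ref 2 → FAULT (evict 1), frames=[2,3]
Step 6: ref 4 → FAULT (evict 3), frames=[2,4]
Step 7: ref 4 → HIT, frames=[2,4]
Step 8: ref 3 → FAULT (evict 2), frames=[3,4]
Step 9: ref 1 → FAULT (evict 4), frames=[3,1]
Step 10: ref 3 → HIT, frames=[3,1]
Step 11: ref 2 → FAULT (evict 3), frames=[2,1]
Total faults: 9

Answer: 9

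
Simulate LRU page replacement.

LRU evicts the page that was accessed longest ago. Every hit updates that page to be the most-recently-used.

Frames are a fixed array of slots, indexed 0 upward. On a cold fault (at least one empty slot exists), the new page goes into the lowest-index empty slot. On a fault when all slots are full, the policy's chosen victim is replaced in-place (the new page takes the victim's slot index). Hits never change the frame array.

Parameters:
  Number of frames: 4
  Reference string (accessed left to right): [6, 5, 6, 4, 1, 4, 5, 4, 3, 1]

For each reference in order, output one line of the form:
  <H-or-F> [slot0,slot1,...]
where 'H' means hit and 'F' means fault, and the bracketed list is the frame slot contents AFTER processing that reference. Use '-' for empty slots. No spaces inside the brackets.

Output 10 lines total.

F [6,-,-,-]
F [6,5,-,-]
H [6,5,-,-]
F [6,5,4,-]
F [6,5,4,1]
H [6,5,4,1]
H [6,5,4,1]
H [6,5,4,1]
F [3,5,4,1]
H [3,5,4,1]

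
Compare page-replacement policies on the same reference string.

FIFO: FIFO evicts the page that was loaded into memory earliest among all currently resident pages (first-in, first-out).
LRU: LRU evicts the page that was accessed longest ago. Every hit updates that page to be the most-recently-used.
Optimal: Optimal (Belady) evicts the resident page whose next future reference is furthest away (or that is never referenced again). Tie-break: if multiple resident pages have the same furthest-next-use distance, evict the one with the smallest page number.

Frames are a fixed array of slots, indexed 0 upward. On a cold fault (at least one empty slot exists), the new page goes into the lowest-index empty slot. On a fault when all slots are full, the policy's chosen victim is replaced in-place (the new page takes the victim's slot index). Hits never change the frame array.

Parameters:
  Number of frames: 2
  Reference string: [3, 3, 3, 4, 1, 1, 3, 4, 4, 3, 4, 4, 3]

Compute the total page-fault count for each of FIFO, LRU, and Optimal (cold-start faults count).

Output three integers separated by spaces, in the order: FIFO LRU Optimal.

--- FIFO ---
  step 0: ref 3 -> FAULT, frames=[3,-] (faults so far: 1)
  step 1: ref 3 -> HIT, frames=[3,-] (faults so far: 1)
  step 2: ref 3 -> HIT, frames=[3,-] (faults so far: 1)
  step 3: ref 4 -> FAULT, frames=[3,4] (faults so far: 2)
  step 4: ref 1 -> FAULT, evict 3, frames=[1,4] (faults so far: 3)
  step 5: ref 1 -> HIT, frames=[1,4] (faults so far: 3)
  step 6: ref 3 -> FAULT, evict 4, frames=[1,3] (faults so far: 4)
  step 7: ref 4 -> FAULT, evict 1, frames=[4,3] (faults so far: 5)
  step 8: ref 4 -> HIT, frames=[4,3] (faults so far: 5)
  step 9: ref 3 -> HIT, frames=[4,3] (faults so far: 5)
  step 10: ref 4 -> HIT, frames=[4,3] (faults so far: 5)
  step 11: ref 4 -> HIT, frames=[4,3] (faults so far: 5)
  step 12: ref 3 -> HIT, frames=[4,3] (faults so far: 5)
  FIFO total faults: 5
--- LRU ---
  step 0: ref 3 -> FAULT, frames=[3,-] (faults so far: 1)
  step 1: ref 3 -> HIT, frames=[3,-] (faults so far: 1)
  step 2: ref 3 -> HIT, frames=[3,-] (faults so far: 1)
  step 3: ref 4 -> FAULT, frames=[3,4] (faults so far: 2)
  step 4: ref 1 -> FAULT, evict 3, frames=[1,4] (faults so far: 3)
  step 5: ref 1 -> HIT, frames=[1,4] (faults so far: 3)
  step 6: ref 3 -> FAULT, evict 4, frames=[1,3] (faults so far: 4)
  step 7: ref 4 -> FAULT, evict 1, frames=[4,3] (faults so far: 5)
  step 8: ref 4 -> HIT, frames=[4,3] (faults so far: 5)
  step 9: ref 3 -> HIT, frames=[4,3] (faults so far: 5)
  step 10: ref 4 -> HIT, frames=[4,3] (faults so far: 5)
  step 11: ref 4 -> HIT, frames=[4,3] (faults so far: 5)
  step 12: ref 3 -> HIT, frames=[4,3] (faults so far: 5)
  LRU total faults: 5
--- Optimal ---
  step 0: ref 3 -> FAULT, frames=[3,-] (faults so far: 1)
  step 1: ref 3 -> HIT, frames=[3,-] (faults so far: 1)
  step 2: ref 3 -> HIT, frames=[3,-] (faults so far: 1)
  step 3: ref 4 -> FAULT, frames=[3,4] (faults so far: 2)
  step 4: ref 1 -> FAULT, evict 4, frames=[3,1] (faults so far: 3)
  step 5: ref 1 -> HIT, frames=[3,1] (faults so far: 3)
  step 6: ref 3 -> HIT, frames=[3,1] (faults so far: 3)
  step 7: ref 4 -> FAULT, evict 1, frames=[3,4] (faults so far: 4)
  step 8: ref 4 -> HIT, frames=[3,4] (faults so far: 4)
  step 9: ref 3 -> HIT, frames=[3,4] (faults so far: 4)
  step 10: ref 4 -> HIT, frames=[3,4] (faults so far: 4)
  step 11: ref 4 -> HIT, frames=[3,4] (faults so far: 4)
  step 12: ref 3 -> HIT, frames=[3,4] (faults so far: 4)
  Optimal total faults: 4

Answer: 5 5 4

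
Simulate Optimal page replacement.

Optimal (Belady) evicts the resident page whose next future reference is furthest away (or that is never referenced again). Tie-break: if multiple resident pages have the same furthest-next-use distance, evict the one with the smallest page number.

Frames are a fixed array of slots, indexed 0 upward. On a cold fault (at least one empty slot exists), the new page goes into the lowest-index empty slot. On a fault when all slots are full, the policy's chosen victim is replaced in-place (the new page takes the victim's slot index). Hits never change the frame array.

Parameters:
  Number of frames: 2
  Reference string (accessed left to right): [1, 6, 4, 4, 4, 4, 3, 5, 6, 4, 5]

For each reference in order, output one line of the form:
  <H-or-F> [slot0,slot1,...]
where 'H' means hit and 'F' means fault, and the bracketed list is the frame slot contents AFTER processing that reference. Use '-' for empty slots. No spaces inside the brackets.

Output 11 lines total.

F [1,-]
F [1,6]
F [4,6]
H [4,6]
H [4,6]
H [4,6]
F [3,6]
F [5,6]
H [5,6]
F [5,4]
H [5,4]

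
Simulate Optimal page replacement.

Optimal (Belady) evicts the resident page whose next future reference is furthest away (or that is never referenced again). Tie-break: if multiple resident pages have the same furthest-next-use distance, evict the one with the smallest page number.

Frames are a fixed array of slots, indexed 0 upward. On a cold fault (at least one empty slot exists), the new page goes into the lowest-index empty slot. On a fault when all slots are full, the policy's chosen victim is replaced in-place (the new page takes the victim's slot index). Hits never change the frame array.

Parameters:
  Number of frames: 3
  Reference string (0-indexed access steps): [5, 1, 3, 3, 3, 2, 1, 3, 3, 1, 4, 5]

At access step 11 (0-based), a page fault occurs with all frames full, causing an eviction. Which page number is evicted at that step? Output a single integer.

Step 0: ref 5 -> FAULT, frames=[5,-,-]
Step 1: ref 1 -> FAULT, frames=[5,1,-]
Step 2: ref 3 -> FAULT, frames=[5,1,3]
Step 3: ref 3 -> HIT, frames=[5,1,3]
Step 4: ref 3 -> HIT, frames=[5,1,3]
Step 5: ref 2 -> FAULT, evict 5, frames=[2,1,3]
Step 6: ref 1 -> HIT, frames=[2,1,3]
Step 7: ref 3 -> HIT, frames=[2,1,3]
Step 8: ref 3 -> HIT, frames=[2,1,3]
Step 9: ref 1 -> HIT, frames=[2,1,3]
Step 10: ref 4 -> FAULT, evict 1, frames=[2,4,3]
Step 11: ref 5 -> FAULT, evict 2, frames=[5,4,3]
At step 11: evicted page 2

Answer: 2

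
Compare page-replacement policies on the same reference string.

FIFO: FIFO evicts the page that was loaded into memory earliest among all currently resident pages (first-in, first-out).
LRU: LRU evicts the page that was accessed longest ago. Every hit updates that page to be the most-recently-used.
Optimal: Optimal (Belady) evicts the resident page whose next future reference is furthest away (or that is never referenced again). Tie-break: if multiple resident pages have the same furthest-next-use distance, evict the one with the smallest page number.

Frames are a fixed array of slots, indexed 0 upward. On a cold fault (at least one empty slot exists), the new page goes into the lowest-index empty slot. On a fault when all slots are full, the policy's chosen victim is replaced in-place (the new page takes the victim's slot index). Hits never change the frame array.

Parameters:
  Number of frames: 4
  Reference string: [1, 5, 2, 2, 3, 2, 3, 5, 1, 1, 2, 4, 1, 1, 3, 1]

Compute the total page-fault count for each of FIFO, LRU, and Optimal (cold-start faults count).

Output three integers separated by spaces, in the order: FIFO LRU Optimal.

Answer: 6 6 5

Derivation:
--- FIFO ---
  step 0: ref 1 -> FAULT, frames=[1,-,-,-] (faults so far: 1)
  step 1: ref 5 -> FAULT, frames=[1,5,-,-] (faults so far: 2)
  step 2: ref 2 -> FAULT, frames=[1,5,2,-] (faults so far: 3)
  step 3: ref 2 -> HIT, frames=[1,5,2,-] (faults so far: 3)
  step 4: ref 3 -> FAULT, frames=[1,5,2,3] (faults so far: 4)
  step 5: ref 2 -> HIT, frames=[1,5,2,3] (faults so far: 4)
  step 6: ref 3 -> HIT, frames=[1,5,2,3] (faults so far: 4)
  step 7: ref 5 -> HIT, frames=[1,5,2,3] (faults so far: 4)
  step 8: ref 1 -> HIT, frames=[1,5,2,3] (faults so far: 4)
  step 9: ref 1 -> HIT, frames=[1,5,2,3] (faults so far: 4)
  step 10: ref 2 -> HIT, frames=[1,5,2,3] (faults so far: 4)
  step 11: ref 4 -> FAULT, evict 1, frames=[4,5,2,3] (faults so far: 5)
  step 12: ref 1 -> FAULT, evict 5, frames=[4,1,2,3] (faults so far: 6)
  step 13: ref 1 -> HIT, frames=[4,1,2,3] (faults so far: 6)
  step 14: ref 3 -> HIT, frames=[4,1,2,3] (faults so far: 6)
  step 15: ref 1 -> HIT, frames=[4,1,2,3] (faults so far: 6)
  FIFO total faults: 6
--- LRU ---
  step 0: ref 1 -> FAULT, frames=[1,-,-,-] (faults so far: 1)
  step 1: ref 5 -> FAULT, frames=[1,5,-,-] (faults so far: 2)
  step 2: ref 2 -> FAULT, frames=[1,5,2,-] (faults so far: 3)
  step 3: ref 2 -> HIT, frames=[1,5,2,-] (faults so far: 3)
  step 4: ref 3 -> FAULT, frames=[1,5,2,3] (faults so far: 4)
  step 5: ref 2 -> HIT, frames=[1,5,2,3] (faults so far: 4)
  step 6: ref 3 -> HIT, frames=[1,5,2,3] (faults so far: 4)
  step 7: ref 5 -> HIT, frames=[1,5,2,3] (faults so far: 4)
  step 8: ref 1 -> HIT, frames=[1,5,2,3] (faults so far: 4)
  step 9: ref 1 -> HIT, frames=[1,5,2,3] (faults so far: 4)
  step 10: ref 2 -> HIT, frames=[1,5,2,3] (faults so far: 4)
  step 11: ref 4 -> FAULT, evict 3, frames=[1,5,2,4] (faults so far: 5)
  step 12: ref 1 -> HIT, frames=[1,5,2,4] (faults so far: 5)
  step 13: ref 1 -> HIT, frames=[1,5,2,4] (faults so far: 5)
  step 14: ref 3 -> FAULT, evict 5, frames=[1,3,2,4] (faults so far: 6)
  step 15: ref 1 -> HIT, frames=[1,3,2,4] (faults so far: 6)
  LRU total faults: 6
--- Optimal ---
  step 0: ref 1 -> FAULT, frames=[1,-,-,-] (faults so far: 1)
  step 1: ref 5 -> FAULT, frames=[1,5,-,-] (faults so far: 2)
  step 2: ref 2 -> FAULT, frames=[1,5,2,-] (faults so far: 3)
  step 3: ref 2 -> HIT, frames=[1,5,2,-] (faults so far: 3)
  step 4: ref 3 -> FAULT, frames=[1,5,2,3] (faults so far: 4)
  step 5: ref 2 -> HIT, frames=[1,5,2,3] (faults so far: 4)
  step 6: ref 3 -> HIT, frames=[1,5,2,3] (faults so far: 4)
  step 7: ref 5 -> HIT, frames=[1,5,2,3] (faults so far: 4)
  step 8: ref 1 -> HIT, frames=[1,5,2,3] (faults so far: 4)
  step 9: ref 1 -> HIT, frames=[1,5,2,3] (faults so far: 4)
  step 10: ref 2 -> HIT, frames=[1,5,2,3] (faults so far: 4)
  step 11: ref 4 -> FAULT, evict 2, frames=[1,5,4,3] (faults so far: 5)
  step 12: ref 1 -> HIT, frames=[1,5,4,3] (faults so far: 5)
  step 13: ref 1 -> HIT, frames=[1,5,4,3] (faults so far: 5)
  step 14: ref 3 -> HIT, frames=[1,5,4,3] (faults so far: 5)
  step 15: ref 1 -> HIT, frames=[1,5,4,3] (faults so far: 5)
  Optimal total faults: 5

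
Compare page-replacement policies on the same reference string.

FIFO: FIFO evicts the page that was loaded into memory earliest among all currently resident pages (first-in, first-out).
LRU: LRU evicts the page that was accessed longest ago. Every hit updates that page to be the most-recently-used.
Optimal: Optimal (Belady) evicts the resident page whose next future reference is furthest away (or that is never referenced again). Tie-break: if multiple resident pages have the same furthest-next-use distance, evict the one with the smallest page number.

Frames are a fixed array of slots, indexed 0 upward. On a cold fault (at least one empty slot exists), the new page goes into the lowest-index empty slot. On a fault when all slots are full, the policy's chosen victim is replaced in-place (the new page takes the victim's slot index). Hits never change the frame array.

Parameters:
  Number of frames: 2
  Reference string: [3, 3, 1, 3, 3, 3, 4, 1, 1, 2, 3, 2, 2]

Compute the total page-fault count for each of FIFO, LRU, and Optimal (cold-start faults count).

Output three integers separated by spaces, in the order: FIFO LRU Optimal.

Answer: 5 6 5

Derivation:
--- FIFO ---
  step 0: ref 3 -> FAULT, frames=[3,-] (faults so far: 1)
  step 1: ref 3 -> HIT, frames=[3,-] (faults so far: 1)
  step 2: ref 1 -> FAULT, frames=[3,1] (faults so far: 2)
  step 3: ref 3 -> HIT, frames=[3,1] (faults so far: 2)
  step 4: ref 3 -> HIT, frames=[3,1] (faults so far: 2)
  step 5: ref 3 -> HIT, frames=[3,1] (faults so far: 2)
  step 6: ref 4 -> FAULT, evict 3, frames=[4,1] (faults so far: 3)
  step 7: ref 1 -> HIT, frames=[4,1] (faults so far: 3)
  step 8: ref 1 -> HIT, frames=[4,1] (faults so far: 3)
  step 9: ref 2 -> FAULT, evict 1, frames=[4,2] (faults so far: 4)
  step 10: ref 3 -> FAULT, evict 4, frames=[3,2] (faults so far: 5)
  step 11: ref 2 -> HIT, frames=[3,2] (faults so far: 5)
  step 12: ref 2 -> HIT, frames=[3,2] (faults so far: 5)
  FIFO total faults: 5
--- LRU ---
  step 0: ref 3 -> FAULT, frames=[3,-] (faults so far: 1)
  step 1: ref 3 -> HIT, frames=[3,-] (faults so far: 1)
  step 2: ref 1 -> FAULT, frames=[3,1] (faults so far: 2)
  step 3: ref 3 -> HIT, frames=[3,1] (faults so far: 2)
  step 4: ref 3 -> HIT, frames=[3,1] (faults so far: 2)
  step 5: ref 3 -> HIT, frames=[3,1] (faults so far: 2)
  step 6: ref 4 -> FAULT, evict 1, frames=[3,4] (faults so far: 3)
  step 7: ref 1 -> FAULT, evict 3, frames=[1,4] (faults so far: 4)
  step 8: ref 1 -> HIT, frames=[1,4] (faults so far: 4)
  step 9: ref 2 -> FAULT, evict 4, frames=[1,2] (faults so far: 5)
  step 10: ref 3 -> FAULT, evict 1, frames=[3,2] (faults so far: 6)
  step 11: ref 2 -> HIT, frames=[3,2] (faults so far: 6)
  step 12: ref 2 -> HIT, frames=[3,2] (faults so far: 6)
  LRU total faults: 6
--- Optimal ---
  step 0: ref 3 -> FAULT, frames=[3,-] (faults so far: 1)
  step 1: ref 3 -> HIT, frames=[3,-] (faults so far: 1)
  step 2: ref 1 -> FAULT, frames=[3,1] (faults so far: 2)
  step 3: ref 3 -> HIT, frames=[3,1] (faults so far: 2)
  step 4: ref 3 -> HIT, frames=[3,1] (faults so far: 2)
  step 5: ref 3 -> HIT, frames=[3,1] (faults so far: 2)
  step 6: ref 4 -> FAULT, evict 3, frames=[4,1] (faults so far: 3)
  step 7: ref 1 -> HIT, frames=[4,1] (faults so far: 3)
  step 8: ref 1 -> HIT, frames=[4,1] (faults so far: 3)
  step 9: ref 2 -> FAULT, evict 1, frames=[4,2] (faults so far: 4)
  step 10: ref 3 -> FAULT, evict 4, frames=[3,2] (faults so far: 5)
  step 11: ref 2 -> HIT, frames=[3,2] (faults so far: 5)
  step 12: ref 2 -> HIT, frames=[3,2] (faults so far: 5)
  Optimal total faults: 5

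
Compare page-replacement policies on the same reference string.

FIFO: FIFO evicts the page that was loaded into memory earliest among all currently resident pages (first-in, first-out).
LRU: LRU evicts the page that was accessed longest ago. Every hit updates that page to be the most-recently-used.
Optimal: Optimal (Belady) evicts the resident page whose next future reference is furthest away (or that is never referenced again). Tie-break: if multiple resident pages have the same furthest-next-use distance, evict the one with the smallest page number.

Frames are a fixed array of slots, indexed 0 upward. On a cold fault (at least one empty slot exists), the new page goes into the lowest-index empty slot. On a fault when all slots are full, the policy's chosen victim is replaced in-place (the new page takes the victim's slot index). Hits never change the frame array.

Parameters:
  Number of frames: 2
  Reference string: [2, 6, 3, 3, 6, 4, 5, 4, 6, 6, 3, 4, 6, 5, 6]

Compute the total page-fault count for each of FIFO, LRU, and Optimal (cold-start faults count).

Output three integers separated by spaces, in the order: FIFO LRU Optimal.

--- FIFO ---
  step 0: ref 2 -> FAULT, frames=[2,-] (faults so far: 1)
  step 1: ref 6 -> FAULT, frames=[2,6] (faults so far: 2)
  step 2: ref 3 -> FAULT, evict 2, frames=[3,6] (faults so far: 3)
  step 3: ref 3 -> HIT, frames=[3,6] (faults so far: 3)
  step 4: ref 6 -> HIT, frames=[3,6] (faults so far: 3)
  step 5: ref 4 -> FAULT, evict 6, frames=[3,4] (faults so far: 4)
  step 6: ref 5 -> FAULT, evict 3, frames=[5,4] (faults so far: 5)
  step 7: ref 4 -> HIT, frames=[5,4] (faults so far: 5)
  step 8: ref 6 -> FAULT, evict 4, frames=[5,6] (faults so far: 6)
  step 9: ref 6 -> HIT, frames=[5,6] (faults so far: 6)
  step 10: ref 3 -> FAULT, evict 5, frames=[3,6] (faults so far: 7)
  step 11: ref 4 -> FAULT, evict 6, frames=[3,4] (faults so far: 8)
  step 12: ref 6 -> FAULT, evict 3, frames=[6,4] (faults so far: 9)
  step 13: ref 5 -> FAULT, evict 4, frames=[6,5] (faults so far: 10)
  step 14: ref 6 -> HIT, frames=[6,5] (faults so far: 10)
  FIFO total faults: 10
--- LRU ---
  step 0: ref 2 -> FAULT, frames=[2,-] (faults so far: 1)
  step 1: ref 6 -> FAULT, frames=[2,6] (faults so far: 2)
  step 2: ref 3 -> FAULT, evict 2, frames=[3,6] (faults so far: 3)
  step 3: ref 3 -> HIT, frames=[3,6] (faults so far: 3)
  step 4: ref 6 -> HIT, frames=[3,6] (faults so far: 3)
  step 5: ref 4 -> FAULT, evict 3, frames=[4,6] (faults so far: 4)
  step 6: ref 5 -> FAULT, evict 6, frames=[4,5] (faults so far: 5)
  step 7: ref 4 -> HIT, frames=[4,5] (faults so far: 5)
  step 8: ref 6 -> FAULT, evict 5, frames=[4,6] (faults so far: 6)
  step 9: ref 6 -> HIT, frames=[4,6] (faults so far: 6)
  step 10: ref 3 -> FAULT, evict 4, frames=[3,6] (faults so far: 7)
  step 11: ref 4 -> FAULT, evict 6, frames=[3,4] (faults so far: 8)
  step 12: ref 6 -> FAULT, evict 3, frames=[6,4] (faults so far: 9)
  step 13: ref 5 -> FAULT, evict 4, frames=[6,5] (faults so far: 10)
  step 14: ref 6 -> HIT, frames=[6,5] (faults so far: 10)
  LRU total faults: 10
--- Optimal ---
  step 0: ref 2 -> FAULT, frames=[2,-] (faults so far: 1)
  step 1: ref 6 -> FAULT, frames=[2,6] (faults so far: 2)
  step 2: ref 3 -> FAULT, evict 2, frames=[3,6] (faults so far: 3)
  step 3: ref 3 -> HIT, frames=[3,6] (faults so far: 3)
  step 4: ref 6 -> HIT, frames=[3,6] (faults so far: 3)
  step 5: ref 4 -> FAULT, evict 3, frames=[4,6] (faults so far: 4)
  step 6: ref 5 -> FAULT, evict 6, frames=[4,5] (faults so far: 5)
  step 7: ref 4 -> HIT, frames=[4,5] (faults so far: 5)
  step 8: ref 6 -> FAULT, evict 5, frames=[4,6] (faults so far: 6)
  step 9: ref 6 -> HIT, frames=[4,6] (faults so far: 6)
  step 10: ref 3 -> FAULT, evict 6, frames=[4,3] (faults so far: 7)
  step 11: ref 4 -> HIT, frames=[4,3] (faults so far: 7)
  step 12: ref 6 -> FAULT, evict 3, frames=[4,6] (faults so far: 8)
  step 13: ref 5 -> FAULT, evict 4, frames=[5,6] (faults so far: 9)
  step 14: ref 6 -> HIT, frames=[5,6] (faults so far: 9)
  Optimal total faults: 9

Answer: 10 10 9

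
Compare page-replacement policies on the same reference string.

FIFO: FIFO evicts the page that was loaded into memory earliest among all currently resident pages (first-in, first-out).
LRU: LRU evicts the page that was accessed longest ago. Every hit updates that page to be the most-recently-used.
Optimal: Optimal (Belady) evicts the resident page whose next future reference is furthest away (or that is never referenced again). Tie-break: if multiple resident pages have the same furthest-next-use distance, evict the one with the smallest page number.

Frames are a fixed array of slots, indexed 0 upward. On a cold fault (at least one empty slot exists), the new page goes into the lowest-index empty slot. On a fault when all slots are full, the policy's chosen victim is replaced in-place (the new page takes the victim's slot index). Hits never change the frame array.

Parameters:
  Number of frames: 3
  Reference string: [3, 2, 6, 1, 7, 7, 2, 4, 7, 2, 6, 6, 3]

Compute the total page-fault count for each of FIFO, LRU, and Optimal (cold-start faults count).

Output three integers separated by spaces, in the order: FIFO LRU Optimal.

Answer: 9 9 8

Derivation:
--- FIFO ---
  step 0: ref 3 -> FAULT, frames=[3,-,-] (faults so far: 1)
  step 1: ref 2 -> FAULT, frames=[3,2,-] (faults so far: 2)
  step 2: ref 6 -> FAULT, frames=[3,2,6] (faults so far: 3)
  step 3: ref 1 -> FAULT, evict 3, frames=[1,2,6] (faults so far: 4)
  step 4: ref 7 -> FAULT, evict 2, frames=[1,7,6] (faults so far: 5)
  step 5: ref 7 -> HIT, frames=[1,7,6] (faults so far: 5)
  step 6: ref 2 -> FAULT, evict 6, frames=[1,7,2] (faults so far: 6)
  step 7: ref 4 -> FAULT, evict 1, frames=[4,7,2] (faults so far: 7)
  step 8: ref 7 -> HIT, frames=[4,7,2] (faults so far: 7)
  step 9: ref 2 -> HIT, frames=[4,7,2] (faults so far: 7)
  step 10: ref 6 -> FAULT, evict 7, frames=[4,6,2] (faults so far: 8)
  step 11: ref 6 -> HIT, frames=[4,6,2] (faults so far: 8)
  step 12: ref 3 -> FAULT, evict 2, frames=[4,6,3] (faults so far: 9)
  FIFO total faults: 9
--- LRU ---
  step 0: ref 3 -> FAULT, frames=[3,-,-] (faults so far: 1)
  step 1: ref 2 -> FAULT, frames=[3,2,-] (faults so far: 2)
  step 2: ref 6 -> FAULT, frames=[3,2,6] (faults so far: 3)
  step 3: ref 1 -> FAULT, evict 3, frames=[1,2,6] (faults so far: 4)
  step 4: ref 7 -> FAULT, evict 2, frames=[1,7,6] (faults so far: 5)
  step 5: ref 7 -> HIT, frames=[1,7,6] (faults so far: 5)
  step 6: ref 2 -> FAULT, evict 6, frames=[1,7,2] (faults so far: 6)
  step 7: ref 4 -> FAULT, evict 1, frames=[4,7,2] (faults so far: 7)
  step 8: ref 7 -> HIT, frames=[4,7,2] (faults so far: 7)
  step 9: ref 2 -> HIT, frames=[4,7,2] (faults so far: 7)
  step 10: ref 6 -> FAULT, evict 4, frames=[6,7,2] (faults so far: 8)
  step 11: ref 6 -> HIT, frames=[6,7,2] (faults so far: 8)
  step 12: ref 3 -> FAULT, evict 7, frames=[6,3,2] (faults so far: 9)
  LRU total faults: 9
--- Optimal ---
  step 0: ref 3 -> FAULT, frames=[3,-,-] (faults so far: 1)
  step 1: ref 2 -> FAULT, frames=[3,2,-] (faults so far: 2)
  step 2: ref 6 -> FAULT, frames=[3,2,6] (faults so far: 3)
  step 3: ref 1 -> FAULT, evict 3, frames=[1,2,6] (faults so far: 4)
  step 4: ref 7 -> FAULT, evict 1, frames=[7,2,6] (faults so far: 5)
  step 5: ref 7 -> HIT, frames=[7,2,6] (faults so far: 5)
  step 6: ref 2 -> HIT, frames=[7,2,6] (faults so far: 5)
  step 7: ref 4 -> FAULT, evict 6, frames=[7,2,4] (faults so far: 6)
  step 8: ref 7 -> HIT, frames=[7,2,4] (faults so far: 6)
  step 9: ref 2 -> HIT, frames=[7,2,4] (faults so far: 6)
  step 10: ref 6 -> FAULT, evict 2, frames=[7,6,4] (faults so far: 7)
  step 11: ref 6 -> HIT, frames=[7,6,4] (faults so far: 7)
  step 12: ref 3 -> FAULT, evict 4, frames=[7,6,3] (faults so far: 8)
  Optimal total faults: 8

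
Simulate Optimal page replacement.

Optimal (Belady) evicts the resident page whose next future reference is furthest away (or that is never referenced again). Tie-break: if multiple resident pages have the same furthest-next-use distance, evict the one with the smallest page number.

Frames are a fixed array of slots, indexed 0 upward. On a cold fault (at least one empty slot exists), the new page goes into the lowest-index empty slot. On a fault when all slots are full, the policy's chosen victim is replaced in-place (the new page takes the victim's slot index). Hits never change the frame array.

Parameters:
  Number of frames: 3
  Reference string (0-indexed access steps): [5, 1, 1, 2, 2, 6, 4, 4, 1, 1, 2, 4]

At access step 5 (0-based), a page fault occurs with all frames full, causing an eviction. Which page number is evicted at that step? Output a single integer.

Step 0: ref 5 -> FAULT, frames=[5,-,-]
Step 1: ref 1 -> FAULT, frames=[5,1,-]
Step 2: ref 1 -> HIT, frames=[5,1,-]
Step 3: ref 2 -> FAULT, frames=[5,1,2]
Step 4: ref 2 -> HIT, frames=[5,1,2]
Step 5: ref 6 -> FAULT, evict 5, frames=[6,1,2]
At step 5: evicted page 5

Answer: 5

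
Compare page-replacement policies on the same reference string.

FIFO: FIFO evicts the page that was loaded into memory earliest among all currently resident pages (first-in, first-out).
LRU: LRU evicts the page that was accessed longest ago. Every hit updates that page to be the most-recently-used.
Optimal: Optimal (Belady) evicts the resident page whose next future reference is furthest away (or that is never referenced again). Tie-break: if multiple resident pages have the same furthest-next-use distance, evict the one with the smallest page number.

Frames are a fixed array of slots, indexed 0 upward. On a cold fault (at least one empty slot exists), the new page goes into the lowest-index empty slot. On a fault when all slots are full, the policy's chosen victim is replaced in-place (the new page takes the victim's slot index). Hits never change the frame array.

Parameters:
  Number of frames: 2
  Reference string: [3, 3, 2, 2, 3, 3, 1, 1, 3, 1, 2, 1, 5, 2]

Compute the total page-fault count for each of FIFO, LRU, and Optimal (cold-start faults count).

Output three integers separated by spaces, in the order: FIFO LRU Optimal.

--- FIFO ---
  step 0: ref 3 -> FAULT, frames=[3,-] (faults so far: 1)
  step 1: ref 3 -> HIT, frames=[3,-] (faults so far: 1)
  step 2: ref 2 -> FAULT, frames=[3,2] (faults so far: 2)
  step 3: ref 2 -> HIT, frames=[3,2] (faults so far: 2)
  step 4: ref 3 -> HIT, frames=[3,2] (faults so far: 2)
  step 5: ref 3 -> HIT, frames=[3,2] (faults so far: 2)
  step 6: ref 1 -> FAULT, evict 3, frames=[1,2] (faults so far: 3)
  step 7: ref 1 -> HIT, frames=[1,2] (faults so far: 3)
  step 8: ref 3 -> FAULT, evict 2, frames=[1,3] (faults so far: 4)
  step 9: ref 1 -> HIT, frames=[1,3] (faults so far: 4)
  step 10: ref 2 -> FAULT, evict 1, frames=[2,3] (faults so far: 5)
  step 11: ref 1 -> FAULT, evict 3, frames=[2,1] (faults so far: 6)
  step 12: ref 5 -> FAULT, evict 2, frames=[5,1] (faults so far: 7)
  step 13: ref 2 -> FAULT, evict 1, frames=[5,2] (faults so far: 8)
  FIFO total faults: 8
--- LRU ---
  step 0: ref 3 -> FAULT, frames=[3,-] (faults so far: 1)
  step 1: ref 3 -> HIT, frames=[3,-] (faults so far: 1)
  step 2: ref 2 -> FAULT, frames=[3,2] (faults so far: 2)
  step 3: ref 2 -> HIT, frames=[3,2] (faults so far: 2)
  step 4: ref 3 -> HIT, frames=[3,2] (faults so far: 2)
  step 5: ref 3 -> HIT, frames=[3,2] (faults so far: 2)
  step 6: ref 1 -> FAULT, evict 2, frames=[3,1] (faults so far: 3)
  step 7: ref 1 -> HIT, frames=[3,1] (faults so far: 3)
  step 8: ref 3 -> HIT, frames=[3,1] (faults so far: 3)
  step 9: ref 1 -> HIT, frames=[3,1] (faults so far: 3)
  step 10: ref 2 -> FAULT, evict 3, frames=[2,1] (faults so far: 4)
  step 11: ref 1 -> HIT, frames=[2,1] (faults so far: 4)
  step 12: ref 5 -> FAULT, evict 2, frames=[5,1] (faults so far: 5)
  step 13: ref 2 -> FAULT, evict 1, frames=[5,2] (faults so far: 6)
  LRU total faults: 6
--- Optimal ---
  step 0: ref 3 -> FAULT, frames=[3,-] (faults so far: 1)
  step 1: ref 3 -> HIT, frames=[3,-] (faults so far: 1)
  step 2: ref 2 -> FAULT, frames=[3,2] (faults so far: 2)
  step 3: ref 2 -> HIT, frames=[3,2] (faults so far: 2)
  step 4: ref 3 -> HIT, frames=[3,2] (faults so far: 2)
  step 5: ref 3 -> HIT, frames=[3,2] (faults so far: 2)
  step 6: ref 1 -> FAULT, evict 2, frames=[3,1] (faults so far: 3)
  step 7: ref 1 -> HIT, frames=[3,1] (faults so far: 3)
  step 8: ref 3 -> HIT, frames=[3,1] (faults so far: 3)
  step 9: ref 1 -> HIT, frames=[3,1] (faults so far: 3)
  step 10: ref 2 -> FAULT, evict 3, frames=[2,1] (faults so far: 4)
  step 11: ref 1 -> HIT, frames=[2,1] (faults so far: 4)
  step 12: ref 5 -> FAULT, evict 1, frames=[2,5] (faults so far: 5)
  step 13: ref 2 -> HIT, frames=[2,5] (faults so far: 5)
  Optimal total faults: 5

Answer: 8 6 5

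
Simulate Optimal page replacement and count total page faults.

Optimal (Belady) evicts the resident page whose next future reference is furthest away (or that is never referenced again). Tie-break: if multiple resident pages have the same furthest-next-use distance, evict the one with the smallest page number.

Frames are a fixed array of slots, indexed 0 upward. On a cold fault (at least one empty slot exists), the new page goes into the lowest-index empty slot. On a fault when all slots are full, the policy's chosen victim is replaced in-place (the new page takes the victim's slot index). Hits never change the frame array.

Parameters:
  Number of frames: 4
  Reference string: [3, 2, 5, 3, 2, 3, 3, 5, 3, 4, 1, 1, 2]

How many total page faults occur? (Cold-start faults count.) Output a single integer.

Step 0: ref 3 → FAULT, frames=[3,-,-,-]
Step 1: ref 2 → FAULT, frames=[3,2,-,-]
Step 2: ref 5 → FAULT, frames=[3,2,5,-]
Step 3: ref 3 → HIT, frames=[3,2,5,-]
Step 4: ref 2 → HIT, frames=[3,2,5,-]
Step 5: ref 3 → HIT, frames=[3,2,5,-]
Step 6: ref 3 → HIT, frames=[3,2,5,-]
Step 7: ref 5 → HIT, frames=[3,2,5,-]
Step 8: ref 3 → HIT, frames=[3,2,5,-]
Step 9: ref 4 → FAULT, frames=[3,2,5,4]
Step 10: ref 1 → FAULT (evict 3), frames=[1,2,5,4]
Step 11: ref 1 → HIT, frames=[1,2,5,4]
Step 12: ref 2 → HIT, frames=[1,2,5,4]
Total faults: 5

Answer: 5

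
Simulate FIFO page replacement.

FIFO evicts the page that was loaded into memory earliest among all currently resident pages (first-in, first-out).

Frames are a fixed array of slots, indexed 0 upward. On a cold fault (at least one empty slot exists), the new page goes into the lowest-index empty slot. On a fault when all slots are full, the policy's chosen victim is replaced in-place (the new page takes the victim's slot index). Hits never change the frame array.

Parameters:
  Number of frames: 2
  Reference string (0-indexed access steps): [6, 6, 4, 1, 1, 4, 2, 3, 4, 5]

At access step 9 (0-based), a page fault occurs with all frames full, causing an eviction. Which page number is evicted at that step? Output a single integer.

Answer: 3

Derivation:
Step 0: ref 6 -> FAULT, frames=[6,-]
Step 1: ref 6 -> HIT, frames=[6,-]
Step 2: ref 4 -> FAULT, frames=[6,4]
Step 3: ref 1 -> FAULT, evict 6, frames=[1,4]
Step 4: ref 1 -> HIT, frames=[1,4]
Step 5: ref 4 -> HIT, frames=[1,4]
Step 6: ref 2 -> FAULT, evict 4, frames=[1,2]
Step 7: ref 3 -> FAULT, evict 1, frames=[3,2]
Step 8: ref 4 -> FAULT, evict 2, frames=[3,4]
Step 9: ref 5 -> FAULT, evict 3, frames=[5,4]
At step 9: evicted page 3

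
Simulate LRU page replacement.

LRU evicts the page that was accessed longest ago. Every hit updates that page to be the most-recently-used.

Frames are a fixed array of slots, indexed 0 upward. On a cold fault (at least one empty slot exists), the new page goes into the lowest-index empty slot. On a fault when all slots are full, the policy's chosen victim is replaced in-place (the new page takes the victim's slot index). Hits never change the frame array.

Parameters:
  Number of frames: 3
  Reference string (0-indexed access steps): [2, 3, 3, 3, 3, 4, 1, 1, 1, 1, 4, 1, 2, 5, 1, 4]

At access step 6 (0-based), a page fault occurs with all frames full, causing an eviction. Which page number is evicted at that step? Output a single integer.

Step 0: ref 2 -> FAULT, frames=[2,-,-]
Step 1: ref 3 -> FAULT, frames=[2,3,-]
Step 2: ref 3 -> HIT, frames=[2,3,-]
Step 3: ref 3 -> HIT, frames=[2,3,-]
Step 4: ref 3 -> HIT, frames=[2,3,-]
Step 5: ref 4 -> FAULT, frames=[2,3,4]
Step 6: ref 1 -> FAULT, evict 2, frames=[1,3,4]
At step 6: evicted page 2

Answer: 2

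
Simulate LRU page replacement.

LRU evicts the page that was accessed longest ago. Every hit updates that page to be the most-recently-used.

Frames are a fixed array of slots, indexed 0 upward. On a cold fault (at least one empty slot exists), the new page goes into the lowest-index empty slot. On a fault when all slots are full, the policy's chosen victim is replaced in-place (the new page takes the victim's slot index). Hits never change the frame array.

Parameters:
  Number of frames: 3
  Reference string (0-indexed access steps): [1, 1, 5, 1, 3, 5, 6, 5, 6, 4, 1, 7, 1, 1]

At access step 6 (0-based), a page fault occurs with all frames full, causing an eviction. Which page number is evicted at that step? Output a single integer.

Step 0: ref 1 -> FAULT, frames=[1,-,-]
Step 1: ref 1 -> HIT, frames=[1,-,-]
Step 2: ref 5 -> FAULT, frames=[1,5,-]
Step 3: ref 1 -> HIT, frames=[1,5,-]
Step 4: ref 3 -> FAULT, frames=[1,5,3]
Step 5: ref 5 -> HIT, frames=[1,5,3]
Step 6: ref 6 -> FAULT, evict 1, frames=[6,5,3]
At step 6: evicted page 1

Answer: 1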